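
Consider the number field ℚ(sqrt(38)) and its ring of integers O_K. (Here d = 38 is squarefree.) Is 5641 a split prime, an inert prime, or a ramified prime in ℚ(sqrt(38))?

split — (5641) = 𝔭₁𝔭₂ with 𝔭₁ ≠ 𝔭₂

38 mod 4 = 2, hence disc K = 4·38 = 152 and O_K = ℤ[√38].
5641 ∤ 152, so 5641 is unramified.
(38/5641) = 38^2820 mod 5641 = 1, giving Legendre symbol 1.
d is a quadratic residue mod p, hence 5641 splits in O_K.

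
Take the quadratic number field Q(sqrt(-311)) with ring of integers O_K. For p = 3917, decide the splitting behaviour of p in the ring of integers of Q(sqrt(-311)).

p is inert

Since -311 ≡ 1 mod 4, the ring of integers is ℤ[(1+√-311)/2] with discriminant -311.
Since gcd(3917, -311) = 1 the prime 3917 does not ramify.
Euler's criterion: (-311)^1958 mod 3917 = 3916. Thus (-311|3917) = -1.
Legendre symbol -1 ⇒ 3917 is inert.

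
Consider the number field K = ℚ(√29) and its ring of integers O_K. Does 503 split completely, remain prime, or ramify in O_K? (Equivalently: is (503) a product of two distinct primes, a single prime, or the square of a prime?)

Since 29 ≡ 1 mod 4, the ring of integers is ℤ[(1+√29)/2] with discriminant 29.
Since gcd(503, 29) = 1 the prime 503 does not ramify.
(29/503) = 29^251 mod 503 = 502, giving Legendre symbol -1.
Legendre symbol -1 ⇒ 503 is inert.

503 remains inert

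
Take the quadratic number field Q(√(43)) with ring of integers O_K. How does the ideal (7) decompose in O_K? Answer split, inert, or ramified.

split

43 mod 4 = 3, hence disc K = 4·43 = 172 and O_K = ℤ[√43].
7 ∤ 172, so 7 is unramified.
Euler's criterion: 43^3 mod 7 = 1. Thus (43|7) = 1.
d is a quadratic residue mod p, hence 7 splits in O_K.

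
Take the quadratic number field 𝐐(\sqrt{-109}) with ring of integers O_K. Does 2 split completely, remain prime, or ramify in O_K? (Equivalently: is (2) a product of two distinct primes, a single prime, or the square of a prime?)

d = -109 ≡ 3 (mod 4), so O_K = ℤ[√-109] and disc(K) = 4d = -436.
disc(K) = -436 = 2·(-218), so p = 2 is ramified.

2 is ramified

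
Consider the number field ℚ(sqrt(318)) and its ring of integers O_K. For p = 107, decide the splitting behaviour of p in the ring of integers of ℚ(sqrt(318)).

d = 318 ≡ 2 (mod 4), so O_K = ℤ[√318] and disc(K) = 4d = 1272.
Since gcd(107, 1272) = 1 the prime 107 does not ramify.
Euler's criterion: 318^53 mod 107 = 106. Thus (318|107) = -1.
(318/107) = -1, so 107 is inert.

inert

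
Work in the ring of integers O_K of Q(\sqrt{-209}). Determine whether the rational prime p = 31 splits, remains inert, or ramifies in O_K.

d = -209 ≡ 3 (mod 4), so O_K = ℤ[√-209] and disc(K) = 4d = -836.
31 ∤ -836, so 31 is unramified.
(-209/31) = 8^15 mod 31 = 1, giving Legendre symbol 1.
d is a quadratic residue mod p, hence 31 splits in O_K.

31 splits in O_K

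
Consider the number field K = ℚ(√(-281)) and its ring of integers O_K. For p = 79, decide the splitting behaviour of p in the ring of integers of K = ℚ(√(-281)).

Since -281 ≢ 1 mod 4, the ring of integers is ℤ[√-281] with discriminant 4·(-281) = -1124.
Since gcd(79, -1124) = 1 the prime 79 does not ramify.
Euler's criterion: (-281)^39 mod 79 = 78. Thus (-281|79) = -1.
d is a non-residue mod p, hence 79 remains inert in O_K.

p is inert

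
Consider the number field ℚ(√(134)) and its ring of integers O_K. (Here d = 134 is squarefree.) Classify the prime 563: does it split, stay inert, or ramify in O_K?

d = 134 ≡ 2 (mod 4), so O_K = ℤ[√134] and disc(K) = 4d = 536.
disc(K) = 536 is not divisible by 563; 563 is unramified.
Euler's criterion: 134^281 mod 563 = 562. Thus (134|563) = -1.
d is a non-residue mod p, hence 563 remains inert in O_K.

remains prime (inert)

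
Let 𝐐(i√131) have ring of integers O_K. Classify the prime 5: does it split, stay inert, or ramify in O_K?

p splits

Since -131 ≡ 1 mod 4, the ring of integers is ℤ[(1+√-131)/2] with discriminant -131.
5 ∤ -131, so 5 is unramified.
Euler's criterion: (-131)^2 mod 5 = 1. Thus (-131|5) = 1.
d is a quadratic residue mod p, hence 5 splits in O_K.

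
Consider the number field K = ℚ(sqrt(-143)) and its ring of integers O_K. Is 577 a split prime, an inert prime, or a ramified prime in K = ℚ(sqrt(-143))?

inert — (577) stays prime in O_K

d = -143 ≡ 1 (mod 4), so O_K = ℤ[(1+√-143)/2] and disc(K) = d = -143.
Since gcd(577, -143) = 1 the prime 577 does not ramify.
Euler's criterion: (-143)^288 mod 577 = 576. Thus (-143|577) = -1.
(-143/577) = -1, so 577 is inert.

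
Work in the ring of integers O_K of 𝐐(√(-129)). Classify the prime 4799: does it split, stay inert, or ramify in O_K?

inert — (4799) stays prime in O_K

Since -129 ≢ 1 mod 4, the ring of integers is ℤ[√-129] with discriminant 4·(-129) = -516.
4799 ∤ -516, so 4799 is unramified.
Euler's criterion: (-129)^2399 mod 4799 = 4798. Thus (-129|4799) = -1.
d is a non-residue mod p, hence 4799 remains inert in O_K.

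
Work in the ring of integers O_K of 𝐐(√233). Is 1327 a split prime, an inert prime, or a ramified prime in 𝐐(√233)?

split — (1327) = 𝔭₁𝔭₂ with 𝔭₁ ≠ 𝔭₂

233 mod 4 = 1, hence disc K = 233 and O_K = ℤ[(1+√233)/2].
Since gcd(1327, 233) = 1 the prime 1327 does not ramify.
(233/1327) = 233^663 mod 1327 = 1, giving Legendre symbol 1.
(233/1327) = 1, so 1327 splits.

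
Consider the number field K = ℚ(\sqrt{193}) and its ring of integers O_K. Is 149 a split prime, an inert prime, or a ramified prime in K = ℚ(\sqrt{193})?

p is inert

Since 193 ≡ 1 mod 4, the ring of integers is ℤ[(1+√193)/2] with discriminant 193.
disc(K) = 193 is not divisible by 149; 149 is unramified.
(193/149) = 44^74 mod 149 = 148, giving Legendre symbol -1.
(193/149) = -1, so 149 is inert.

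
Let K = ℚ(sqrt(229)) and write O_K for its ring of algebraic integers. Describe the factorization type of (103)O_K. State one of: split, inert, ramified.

d = 229 ≡ 1 (mod 4), so O_K = ℤ[(1+√229)/2] and disc(K) = d = 229.
103 ∤ 229, so 103 is unramified.
Euler's criterion: 229^51 mod 103 = 1. Thus (229|103) = 1.
(229/103) = 1, so 103 splits.

103 splits in O_K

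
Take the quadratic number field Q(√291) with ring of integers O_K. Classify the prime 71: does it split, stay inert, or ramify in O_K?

d = 291 ≡ 3 (mod 4), so O_K = ℤ[√291] and disc(K) = 4d = 1164.
71 ∤ 1164, so 71 is unramified.
Euler's criterion: 291^35 mod 71 = 70. Thus (291|71) = -1.
(291/71) = -1, so 71 is inert.

remains prime (inert)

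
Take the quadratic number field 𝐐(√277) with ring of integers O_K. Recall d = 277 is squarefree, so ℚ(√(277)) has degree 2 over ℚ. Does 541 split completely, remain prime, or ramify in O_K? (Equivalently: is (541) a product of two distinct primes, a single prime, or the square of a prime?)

277 mod 4 = 1, hence disc K = 277 and O_K = ℤ[(1+√277)/2].
Since gcd(541, 277) = 1 the prime 541 does not ramify.
(277/541) = 277^270 mod 541 = 1, giving Legendre symbol 1.
(277/541) = 1, so 541 splits.

541 splits in O_K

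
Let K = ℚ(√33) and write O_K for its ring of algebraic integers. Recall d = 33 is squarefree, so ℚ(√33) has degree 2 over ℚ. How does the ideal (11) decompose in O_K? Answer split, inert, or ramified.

33 mod 4 = 1, hence disc K = 33 and O_K = ℤ[(1+√33)/2].
Ramification test: 11 | 33. The prime 11 ramifies in K.

11 is ramified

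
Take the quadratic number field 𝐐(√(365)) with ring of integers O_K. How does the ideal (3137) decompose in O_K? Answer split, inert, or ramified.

inert

d = 365 ≡ 1 (mod 4), so O_K = ℤ[(1+√365)/2] and disc(K) = d = 365.
3137 ∤ 365, so 3137 is unramified.
Compute (365/3137) via Euler: 365^((3137-1)/2) mod 3137 = 3136, so (365/3137) = -1.
(365/3137) = -1, so 3137 is inert.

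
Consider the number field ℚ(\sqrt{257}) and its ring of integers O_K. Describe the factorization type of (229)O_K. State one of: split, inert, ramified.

remains prime (inert)

257 mod 4 = 1, hence disc K = 257 and O_K = ℤ[(1+√257)/2].
Since gcd(229, 257) = 1 the prime 229 does not ramify.
(257/229) = 28^114 mod 229 = 228, giving Legendre symbol -1.
Legendre symbol -1 ⇒ 229 is inert.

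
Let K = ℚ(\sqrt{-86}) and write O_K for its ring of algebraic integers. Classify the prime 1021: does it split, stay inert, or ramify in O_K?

d = -86 ≡ 2 (mod 4), so O_K = ℤ[√-86] and disc(K) = 4d = -344.
disc(K) = -344 is not divisible by 1021; 1021 is unramified.
Euler's criterion: (-86)^510 mod 1021 = 1. Thus (-86|1021) = 1.
(-86/1021) = 1, so 1021 splits.

split — (1021) = 𝔭₁𝔭₂ with 𝔭₁ ≠ 𝔭₂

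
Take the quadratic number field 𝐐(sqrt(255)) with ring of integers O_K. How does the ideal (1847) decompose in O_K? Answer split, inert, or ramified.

d = 255 ≡ 3 (mod 4), so O_K = ℤ[√255] and disc(K) = 4d = 1020.
1847 ∤ 1020, so 1847 is unramified.
Euler's criterion: 255^923 mod 1847 = 1. Thus (255|1847) = 1.
(255/1847) = 1, so 1847 splits.

splits completely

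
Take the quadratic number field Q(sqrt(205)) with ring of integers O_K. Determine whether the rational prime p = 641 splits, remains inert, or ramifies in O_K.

Since 205 ≡ 1 mod 4, the ring of integers is ℤ[(1+√205)/2] with discriminant 205.
disc(K) = 205 is not divisible by 641; 641 is unramified.
(205/641) = 205^320 mod 641 = 640, giving Legendre symbol -1.
(205/641) = -1, so 641 is inert.

inert — (641) stays prime in O_K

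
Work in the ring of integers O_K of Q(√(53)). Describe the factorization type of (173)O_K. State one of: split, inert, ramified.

53 mod 4 = 1, hence disc K = 53 and O_K = ℤ[(1+√53)/2].
disc(K) = 53 is not divisible by 173; 173 is unramified.
Euler's criterion: 53^86 mod 173 = 172. Thus (53|173) = -1.
(53/173) = -1, so 173 is inert.

inert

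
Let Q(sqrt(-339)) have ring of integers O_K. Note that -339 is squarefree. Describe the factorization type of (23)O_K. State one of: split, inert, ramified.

Since -339 ≡ 1 mod 4, the ring of integers is ℤ[(1+√-339)/2] with discriminant -339.
23 ∤ -339, so 23 is unramified.
Euler's criterion: (-339)^11 mod 23 = 1. Thus (-339|23) = 1.
(-339/23) = 1, so 23 splits.

p splits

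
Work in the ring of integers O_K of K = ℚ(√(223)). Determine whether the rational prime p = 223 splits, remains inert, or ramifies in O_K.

d = 223 ≡ 3 (mod 4), so O_K = ℤ[√223] and disc(K) = 4d = 892.
Ramification test: 223 | 892. The prime 223 ramifies in K.

p ramifies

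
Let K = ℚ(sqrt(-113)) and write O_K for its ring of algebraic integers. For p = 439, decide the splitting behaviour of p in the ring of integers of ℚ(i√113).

inert

d = -113 ≡ 3 (mod 4), so O_K = ℤ[√-113] and disc(K) = 4d = -452.
Since gcd(439, -452) = 1 the prime 439 does not ramify.
(-113/439) = 326^219 mod 439 = 438, giving Legendre symbol -1.
d is a non-residue mod p, hence 439 remains inert in O_K.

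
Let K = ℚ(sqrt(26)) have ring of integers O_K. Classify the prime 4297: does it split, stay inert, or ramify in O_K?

inert

d = 26 ≡ 2 (mod 4), so O_K = ℤ[√26] and disc(K) = 4d = 104.
Since gcd(4297, 104) = 1 the prime 4297 does not ramify.
Euler's criterion: 26^2148 mod 4297 = 4296. Thus (26|4297) = -1.
Legendre symbol -1 ⇒ 4297 is inert.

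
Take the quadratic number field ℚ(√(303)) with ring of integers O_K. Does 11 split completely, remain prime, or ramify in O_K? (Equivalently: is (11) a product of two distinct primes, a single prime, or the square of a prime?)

303 mod 4 = 3, hence disc K = 4·303 = 1212 and O_K = ℤ[√303].
11 ∤ 1212, so 11 is unramified.
Euler's criterion: 303^5 mod 11 = 10. Thus (303|11) = -1.
(303/11) = -1, so 11 is inert.

remains prime (inert)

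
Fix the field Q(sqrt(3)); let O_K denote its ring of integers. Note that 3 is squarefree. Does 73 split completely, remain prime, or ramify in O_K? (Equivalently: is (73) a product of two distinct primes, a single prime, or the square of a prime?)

split — (73) = 𝔭₁𝔭₂ with 𝔭₁ ≠ 𝔭₂

d = 3 ≡ 3 (mod 4), so O_K = ℤ[√3] and disc(K) = 4d = 12.
73 ∤ 12, so 73 is unramified.
Compute (3/73) via Euler: 3^((73-1)/2) mod 73 = 1, so (3/73) = 1.
Legendre symbol 1 ⇒ 73 is split.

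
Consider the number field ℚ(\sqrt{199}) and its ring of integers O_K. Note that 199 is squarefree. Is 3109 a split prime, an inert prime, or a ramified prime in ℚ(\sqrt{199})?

3109 splits in O_K

Since 199 ≢ 1 mod 4, the ring of integers is ℤ[√199] with discriminant 4·199 = 796.
disc(K) = 796 is not divisible by 3109; 3109 is unramified.
Compute (199/3109) via Euler: 199^((3109-1)/2) mod 3109 = 1, so (199/3109) = 1.
(199/3109) = 1, so 3109 splits.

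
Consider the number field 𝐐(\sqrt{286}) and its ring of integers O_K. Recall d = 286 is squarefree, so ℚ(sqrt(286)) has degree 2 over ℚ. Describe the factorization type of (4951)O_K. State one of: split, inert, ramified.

286 mod 4 = 2, hence disc K = 4·286 = 1144 and O_K = ℤ[√286].
4951 ∤ 1144, so 4951 is unramified.
(286/4951) = 286^2475 mod 4951 = 1, giving Legendre symbol 1.
d is a quadratic residue mod p, hence 4951 splits in O_K.

4951 splits in O_K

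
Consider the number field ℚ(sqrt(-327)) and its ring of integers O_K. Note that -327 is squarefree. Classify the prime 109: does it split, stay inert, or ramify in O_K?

ramified

d = -327 ≡ 1 (mod 4), so O_K = ℤ[(1+√-327)/2] and disc(K) = d = -327.
Ramification test: 109 | -327. The prime 109 ramifies in K.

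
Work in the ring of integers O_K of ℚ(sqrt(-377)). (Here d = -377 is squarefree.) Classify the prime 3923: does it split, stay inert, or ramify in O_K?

-377 mod 4 = 3, hence disc K = 4·(-377) = -1508 and O_K = ℤ[√-377].
3923 ∤ -1508, so 3923 is unramified.
Legendre symbol by Euler's criterion: (-377/3923) ≡ (-377)^1961 ≡ 1 (mod 3923), i.e. (-377/3923) = 1.
d is a quadratic residue mod p, hence 3923 splits in O_K.

p splits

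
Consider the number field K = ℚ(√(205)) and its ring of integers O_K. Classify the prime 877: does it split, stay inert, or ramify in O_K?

877 remains inert

d = 205 ≡ 1 (mod 4), so O_K = ℤ[(1+√205)/2] and disc(K) = d = 205.
Since gcd(877, 205) = 1 the prime 877 does not ramify.
(205/877) = 205^438 mod 877 = 876, giving Legendre symbol -1.
(205/877) = -1, so 877 is inert.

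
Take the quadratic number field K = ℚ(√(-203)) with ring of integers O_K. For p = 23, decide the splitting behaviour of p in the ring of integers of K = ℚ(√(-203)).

Since -203 ≡ 1 mod 4, the ring of integers is ℤ[(1+√-203)/2] with discriminant -203.
23 ∤ -203, so 23 is unramified.
Legendre symbol by Euler's criterion: (-203/23) ≡ (-203)^11 ≡ 1 (mod 23), i.e. (-203/23) = 1.
d is a quadratic residue mod p, hence 23 splits in O_K.

split — (23) = 𝔭₁𝔭₂ with 𝔭₁ ≠ 𝔭₂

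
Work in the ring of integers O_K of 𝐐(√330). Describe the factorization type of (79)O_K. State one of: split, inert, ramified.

inert — (79) stays prime in O_K

d = 330 ≡ 2 (mod 4), so O_K = ℤ[√330] and disc(K) = 4d = 1320.
Since gcd(79, 1320) = 1 the prime 79 does not ramify.
Legendre symbol by Euler's criterion: (330/79) ≡ 330^39 ≡ 78 (mod 79), i.e. (330/79) = -1.
Legendre symbol -1 ⇒ 79 is inert.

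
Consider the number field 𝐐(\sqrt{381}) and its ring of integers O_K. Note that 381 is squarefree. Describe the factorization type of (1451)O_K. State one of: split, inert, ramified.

Since 381 ≡ 1 mod 4, the ring of integers is ℤ[(1+√381)/2] with discriminant 381.
1451 ∤ 381, so 1451 is unramified.
(381/1451) = 381^725 mod 1451 = 1, giving Legendre symbol 1.
Legendre symbol 1 ⇒ 1451 is split.

splits completely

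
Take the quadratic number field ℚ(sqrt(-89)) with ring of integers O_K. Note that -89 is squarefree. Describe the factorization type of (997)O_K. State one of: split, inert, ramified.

997 splits in O_K

-89 mod 4 = 3, hence disc K = 4·(-89) = -356 and O_K = ℤ[√-89].
Since gcd(997, -356) = 1 the prime 997 does not ramify.
(-89/997) = 908^498 mod 997 = 1, giving Legendre symbol 1.
Legendre symbol 1 ⇒ 997 is split.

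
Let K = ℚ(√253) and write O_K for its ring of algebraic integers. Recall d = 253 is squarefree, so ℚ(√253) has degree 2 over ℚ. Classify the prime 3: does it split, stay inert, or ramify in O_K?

split — (3) = 𝔭₁𝔭₂ with 𝔭₁ ≠ 𝔭₂

d = 253 ≡ 1 (mod 4), so O_K = ℤ[(1+√253)/2] and disc(K) = d = 253.
3 ∤ 253, so 3 is unramified.
(253/3) = 1^1 mod 3 = 1, giving Legendre symbol 1.
d is a quadratic residue mod p, hence 3 splits in O_K.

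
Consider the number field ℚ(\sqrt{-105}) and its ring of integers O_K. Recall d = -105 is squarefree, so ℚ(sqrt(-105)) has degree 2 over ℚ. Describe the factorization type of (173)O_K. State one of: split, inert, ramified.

d = -105 ≡ 3 (mod 4), so O_K = ℤ[√-105] and disc(K) = 4d = -420.
disc(K) = -420 is not divisible by 173; 173 is unramified.
Euler's criterion: (-105)^86 mod 173 = 172. Thus (-105|173) = -1.
Legendre symbol -1 ⇒ 173 is inert.

inert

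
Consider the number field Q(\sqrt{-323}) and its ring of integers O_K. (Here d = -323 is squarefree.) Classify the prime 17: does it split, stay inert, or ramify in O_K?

ramifies in O_K

Since -323 ≡ 1 mod 4, the ring of integers is ℤ[(1+√-323)/2] with discriminant -323.
Ramification test: 17 | -323. The prime 17 ramifies in K.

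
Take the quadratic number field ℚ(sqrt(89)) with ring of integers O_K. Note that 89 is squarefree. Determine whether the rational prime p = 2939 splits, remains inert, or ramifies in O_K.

d = 89 ≡ 1 (mod 4), so O_K = ℤ[(1+√89)/2] and disc(K) = d = 89.
2939 ∤ 89, so 2939 is unramified.
(89/2939) = 89^1469 mod 2939 = 1, giving Legendre symbol 1.
d is a quadratic residue mod p, hence 2939 splits in O_K.

split — (2939) = 𝔭₁𝔭₂ with 𝔭₁ ≠ 𝔭₂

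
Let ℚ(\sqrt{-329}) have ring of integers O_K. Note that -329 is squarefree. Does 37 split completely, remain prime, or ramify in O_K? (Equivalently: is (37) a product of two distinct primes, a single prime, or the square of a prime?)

split

d = -329 ≡ 3 (mod 4), so O_K = ℤ[√-329] and disc(K) = 4d = -1316.
37 ∤ -1316, so 37 is unramified.
(-329/37) = 4^18 mod 37 = 1, giving Legendre symbol 1.
(-329/37) = 1, so 37 splits.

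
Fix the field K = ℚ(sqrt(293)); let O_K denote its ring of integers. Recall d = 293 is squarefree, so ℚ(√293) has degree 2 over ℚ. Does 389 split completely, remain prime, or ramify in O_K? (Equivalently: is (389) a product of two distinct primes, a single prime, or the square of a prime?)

split — (389) = 𝔭₁𝔭₂ with 𝔭₁ ≠ 𝔭₂

d = 293 ≡ 1 (mod 4), so O_K = ℤ[(1+√293)/2] and disc(K) = d = 293.
disc(K) = 293 is not divisible by 389; 389 is unramified.
Euler's criterion: 293^194 mod 389 = 1. Thus (293|389) = 1.
Legendre symbol 1 ⇒ 389 is split.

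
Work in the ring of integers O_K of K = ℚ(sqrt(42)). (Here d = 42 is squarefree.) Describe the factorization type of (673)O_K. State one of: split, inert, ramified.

673 splits in O_K

Since 42 ≢ 1 mod 4, the ring of integers is ℤ[√42] with discriminant 4·42 = 168.
Since gcd(673, 168) = 1 the prime 673 does not ramify.
Euler's criterion: 42^336 mod 673 = 1. Thus (42|673) = 1.
d is a quadratic residue mod p, hence 673 splits in O_K.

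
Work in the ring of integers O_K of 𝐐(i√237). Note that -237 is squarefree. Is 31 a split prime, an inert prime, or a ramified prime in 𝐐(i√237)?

inert

-237 mod 4 = 3, hence disc K = 4·(-237) = -948 and O_K = ℤ[√-237].
31 ∤ -948, so 31 is unramified.
Legendre symbol by Euler's criterion: (-237/31) ≡ (-237)^15 ≡ 30 (mod 31), i.e. (-237/31) = -1.
d is a non-residue mod p, hence 31 remains inert in O_K.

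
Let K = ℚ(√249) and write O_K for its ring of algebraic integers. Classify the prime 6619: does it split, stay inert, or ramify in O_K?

d = 249 ≡ 1 (mod 4), so O_K = ℤ[(1+√249)/2] and disc(K) = d = 249.
disc(K) = 249 is not divisible by 6619; 6619 is unramified.
Euler's criterion: 249^3309 mod 6619 = 6618. Thus (249|6619) = -1.
d is a non-residue mod p, hence 6619 remains inert in O_K.

remains prime (inert)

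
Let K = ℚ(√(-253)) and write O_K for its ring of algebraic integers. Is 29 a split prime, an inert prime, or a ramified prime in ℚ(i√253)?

29 remains inert

d = -253 ≡ 3 (mod 4), so O_K = ℤ[√-253] and disc(K) = 4d = -1012.
Since gcd(29, -1012) = 1 the prime 29 does not ramify.
Compute (-253/29) via Euler: 8^((29-1)/2) mod 29 = 28, so (-253/29) = -1.
d is a non-residue mod p, hence 29 remains inert in O_K.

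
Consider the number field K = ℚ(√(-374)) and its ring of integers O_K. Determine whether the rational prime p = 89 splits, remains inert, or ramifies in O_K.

-374 mod 4 = 2, hence disc K = 4·(-374) = -1496 and O_K = ℤ[√-374].
disc(K) = -1496 is not divisible by 89; 89 is unramified.
Legendre symbol by Euler's criterion: (-374/89) ≡ (-374)^44 ≡ 1 (mod 89), i.e. (-374/89) = 1.
d is a quadratic residue mod p, hence 89 splits in O_K.

split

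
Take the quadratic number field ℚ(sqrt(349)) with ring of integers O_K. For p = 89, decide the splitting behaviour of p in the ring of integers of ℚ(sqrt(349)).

p is inert

Since 349 ≡ 1 mod 4, the ring of integers is ℤ[(1+√349)/2] with discriminant 349.
89 ∤ 349, so 89 is unramified.
Compute (349/89) via Euler: 82^((89-1)/2) mod 89 = 88, so (349/89) = -1.
d is a non-residue mod p, hence 89 remains inert in O_K.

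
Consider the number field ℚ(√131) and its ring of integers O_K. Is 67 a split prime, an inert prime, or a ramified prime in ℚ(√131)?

131 mod 4 = 3, hence disc K = 4·131 = 524 and O_K = ℤ[√131].
Since gcd(67, 524) = 1 the prime 67 does not ramify.
Euler's criterion: 131^33 mod 67 = 1. Thus (131|67) = 1.
Legendre symbol 1 ⇒ 67 is split.

split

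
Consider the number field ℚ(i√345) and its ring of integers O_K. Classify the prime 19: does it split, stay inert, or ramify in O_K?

Since -345 ≢ 1 mod 4, the ring of integers is ℤ[√-345] with discriminant 4·(-345) = -1380.
Since gcd(19, -1380) = 1 the prime 19 does not ramify.
(-345/19) = 16^9 mod 19 = 1, giving Legendre symbol 1.
Legendre symbol 1 ⇒ 19 is split.

split — (19) = 𝔭₁𝔭₂ with 𝔭₁ ≠ 𝔭₂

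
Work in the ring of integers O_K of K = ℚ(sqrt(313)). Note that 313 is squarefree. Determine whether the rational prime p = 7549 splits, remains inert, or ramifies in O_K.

p is inert

Since 313 ≡ 1 mod 4, the ring of integers is ℤ[(1+√313)/2] with discriminant 313.
disc(K) = 313 is not divisible by 7549; 7549 is unramified.
Euler's criterion: 313^3774 mod 7549 = 7548. Thus (313|7549) = -1.
(313/7549) = -1, so 7549 is inert.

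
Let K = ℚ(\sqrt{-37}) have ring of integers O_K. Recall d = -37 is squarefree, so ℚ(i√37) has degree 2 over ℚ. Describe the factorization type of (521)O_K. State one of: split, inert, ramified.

splits completely

-37 mod 4 = 3, hence disc K = 4·(-37) = -148 and O_K = ℤ[√-37].
Since gcd(521, -148) = 1 the prime 521 does not ramify.
Euler's criterion: (-37)^260 mod 521 = 1. Thus (-37|521) = 1.
d is a quadratic residue mod p, hence 521 splits in O_K.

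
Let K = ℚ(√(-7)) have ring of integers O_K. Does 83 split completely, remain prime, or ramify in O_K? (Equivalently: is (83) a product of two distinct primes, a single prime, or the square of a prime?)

inert

-7 mod 4 = 1, hence disc K = -7 and O_K = ℤ[(1+√-7)/2].
disc(K) = -7 is not divisible by 83; 83 is unramified.
Euler's criterion: (-7)^41 mod 83 = 82. Thus (-7|83) = -1.
Legendre symbol -1 ⇒ 83 is inert.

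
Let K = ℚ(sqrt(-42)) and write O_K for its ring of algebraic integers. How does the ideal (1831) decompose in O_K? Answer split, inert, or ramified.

-42 mod 4 = 2, hence disc K = 4·(-42) = -168 and O_K = ℤ[√-42].
disc(K) = -168 is not divisible by 1831; 1831 is unramified.
Compute (-42/1831) via Euler: 1789^((1831-1)/2) mod 1831 = 1830, so (-42/1831) = -1.
Legendre symbol -1 ⇒ 1831 is inert.

inert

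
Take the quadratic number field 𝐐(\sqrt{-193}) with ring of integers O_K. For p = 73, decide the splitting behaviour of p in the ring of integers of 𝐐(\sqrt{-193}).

73 remains inert

d = -193 ≡ 3 (mod 4), so O_K = ℤ[√-193] and disc(K) = 4d = -772.
Since gcd(73, -772) = 1 the prime 73 does not ramify.
Compute (-193/73) via Euler: 26^((73-1)/2) mod 73 = 72, so (-193/73) = -1.
d is a non-residue mod p, hence 73 remains inert in O_K.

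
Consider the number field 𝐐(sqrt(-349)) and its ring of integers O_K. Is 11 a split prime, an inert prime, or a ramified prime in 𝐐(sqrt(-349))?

p splits

Since -349 ≢ 1 mod 4, the ring of integers is ℤ[√-349] with discriminant 4·(-349) = -1396.
disc(K) = -1396 is not divisible by 11; 11 is unramified.
Euler's criterion: (-349)^5 mod 11 = 1. Thus (-349|11) = 1.
d is a quadratic residue mod p, hence 11 splits in O_K.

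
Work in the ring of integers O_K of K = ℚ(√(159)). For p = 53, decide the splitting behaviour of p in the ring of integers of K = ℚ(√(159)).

ramifies in O_K

Since 159 ≢ 1 mod 4, the ring of integers is ℤ[√159] with discriminant 4·159 = 636.
disc(K) = 636 = 53·12, so p = 53 is ramified.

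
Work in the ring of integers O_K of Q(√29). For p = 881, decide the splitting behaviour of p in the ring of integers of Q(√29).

inert

d = 29 ≡ 1 (mod 4), so O_K = ℤ[(1+√29)/2] and disc(K) = d = 29.
Since gcd(881, 29) = 1 the prime 881 does not ramify.
Compute (29/881) via Euler: 29^((881-1)/2) mod 881 = 880, so (29/881) = -1.
Legendre symbol -1 ⇒ 881 is inert.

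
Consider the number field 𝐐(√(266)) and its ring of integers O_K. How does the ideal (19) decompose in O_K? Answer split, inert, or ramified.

Since 266 ≢ 1 mod 4, the ring of integers is ℤ[√266] with discriminant 4·266 = 1064.
Ramification test: 19 | 1064. The prime 19 ramifies in K.

ramifies in O_K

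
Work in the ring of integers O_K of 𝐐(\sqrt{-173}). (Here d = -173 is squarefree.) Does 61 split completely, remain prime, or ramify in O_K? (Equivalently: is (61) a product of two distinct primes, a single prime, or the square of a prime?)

inert — (61) stays prime in O_K

Since -173 ≢ 1 mod 4, the ring of integers is ℤ[√-173] with discriminant 4·(-173) = -692.
Since gcd(61, -692) = 1 the prime 61 does not ramify.
Compute (-173/61) via Euler: 10^((61-1)/2) mod 61 = 60, so (-173/61) = -1.
(-173/61) = -1, so 61 is inert.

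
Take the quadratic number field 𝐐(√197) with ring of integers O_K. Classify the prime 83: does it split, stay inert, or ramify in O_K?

197 mod 4 = 1, hence disc K = 197 and O_K = ℤ[(1+√197)/2].
disc(K) = 197 is not divisible by 83; 83 is unramified.
Compute (197/83) via Euler: 31^((83-1)/2) mod 83 = 1, so (197/83) = 1.
(197/83) = 1, so 83 splits.

split — (83) = 𝔭₁𝔭₂ with 𝔭₁ ≠ 𝔭₂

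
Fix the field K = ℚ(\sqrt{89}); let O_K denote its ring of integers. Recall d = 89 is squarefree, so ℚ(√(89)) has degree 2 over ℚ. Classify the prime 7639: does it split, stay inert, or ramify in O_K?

p is inert

89 mod 4 = 1, hence disc K = 89 and O_K = ℤ[(1+√89)/2].
Since gcd(7639, 89) = 1 the prime 7639 does not ramify.
Euler's criterion: 89^3819 mod 7639 = 7638. Thus (89|7639) = -1.
Legendre symbol -1 ⇒ 7639 is inert.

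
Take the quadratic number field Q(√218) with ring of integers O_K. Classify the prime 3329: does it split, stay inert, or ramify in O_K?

Since 218 ≢ 1 mod 4, the ring of integers is ℤ[√218] with discriminant 4·218 = 872.
Since gcd(3329, 872) = 1 the prime 3329 does not ramify.
Legendre symbol by Euler's criterion: (218/3329) ≡ 218^1664 ≡ 3328 (mod 3329), i.e. (218/3329) = -1.
Legendre symbol -1 ⇒ 3329 is inert.

3329 remains inert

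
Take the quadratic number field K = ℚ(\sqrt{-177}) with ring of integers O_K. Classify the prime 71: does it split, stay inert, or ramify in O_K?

splits completely

d = -177 ≡ 3 (mod 4), so O_K = ℤ[√-177] and disc(K) = 4d = -708.
disc(K) = -708 is not divisible by 71; 71 is unramified.
Compute (-177/71) via Euler: 36^((71-1)/2) mod 71 = 1, so (-177/71) = 1.
(-177/71) = 1, so 71 splits.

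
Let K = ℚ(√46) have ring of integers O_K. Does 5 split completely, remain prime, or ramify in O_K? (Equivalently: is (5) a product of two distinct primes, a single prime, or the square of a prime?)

Since 46 ≢ 1 mod 4, the ring of integers is ℤ[√46] with discriminant 4·46 = 184.
5 ∤ 184, so 5 is unramified.
Euler's criterion: 46^2 mod 5 = 1. Thus (46|5) = 1.
d is a quadratic residue mod p, hence 5 splits in O_K.

p splits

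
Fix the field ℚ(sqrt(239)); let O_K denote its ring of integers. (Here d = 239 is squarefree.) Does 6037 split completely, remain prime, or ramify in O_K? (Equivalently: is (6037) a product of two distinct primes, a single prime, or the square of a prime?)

split — (6037) = 𝔭₁𝔭₂ with 𝔭₁ ≠ 𝔭₂

d = 239 ≡ 3 (mod 4), so O_K = ℤ[√239] and disc(K) = 4d = 956.
disc(K) = 956 is not divisible by 6037; 6037 is unramified.
(239/6037) = 239^3018 mod 6037 = 1, giving Legendre symbol 1.
d is a quadratic residue mod p, hence 6037 splits in O_K.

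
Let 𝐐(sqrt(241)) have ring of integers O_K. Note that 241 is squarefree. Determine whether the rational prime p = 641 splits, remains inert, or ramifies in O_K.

p splits

Since 241 ≡ 1 mod 4, the ring of integers is ℤ[(1+√241)/2] with discriminant 241.
641 ∤ 241, so 641 is unramified.
Compute (241/641) via Euler: 241^((641-1)/2) mod 641 = 1, so (241/641) = 1.
(241/641) = 1, so 641 splits.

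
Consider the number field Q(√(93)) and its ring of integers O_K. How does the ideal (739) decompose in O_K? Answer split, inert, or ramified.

739 remains inert

Since 93 ≡ 1 mod 4, the ring of integers is ℤ[(1+√93)/2] with discriminant 93.
Since gcd(739, 93) = 1 the prime 739 does not ramify.
Euler's criterion: 93^369 mod 739 = 738. Thus (93|739) = -1.
d is a non-residue mod p, hence 739 remains inert in O_K.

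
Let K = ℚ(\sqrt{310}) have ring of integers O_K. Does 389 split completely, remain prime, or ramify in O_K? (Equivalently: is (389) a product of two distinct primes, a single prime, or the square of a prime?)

split — (389) = 𝔭₁𝔭₂ with 𝔭₁ ≠ 𝔭₂

310 mod 4 = 2, hence disc K = 4·310 = 1240 and O_K = ℤ[√310].
disc(K) = 1240 is not divisible by 389; 389 is unramified.
Compute (310/389) via Euler: 310^((389-1)/2) mod 389 = 1, so (310/389) = 1.
Legendre symbol 1 ⇒ 389 is split.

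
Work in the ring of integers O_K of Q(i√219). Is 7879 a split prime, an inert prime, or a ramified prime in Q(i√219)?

remains prime (inert)

d = -219 ≡ 1 (mod 4), so O_K = ℤ[(1+√-219)/2] and disc(K) = d = -219.
Since gcd(7879, -219) = 1 the prime 7879 does not ramify.
Legendre symbol by Euler's criterion: (-219/7879) ≡ (-219)^3939 ≡ 7878 (mod 7879), i.e. (-219/7879) = -1.
d is a non-residue mod p, hence 7879 remains inert in O_K.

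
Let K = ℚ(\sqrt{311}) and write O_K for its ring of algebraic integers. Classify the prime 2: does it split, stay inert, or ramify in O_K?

Since 311 ≢ 1 mod 4, the ring of integers is ℤ[√311] with discriminant 4·311 = 1244.
disc(K) = 1244 = 2·622, so p = 2 is ramified.

p ramifies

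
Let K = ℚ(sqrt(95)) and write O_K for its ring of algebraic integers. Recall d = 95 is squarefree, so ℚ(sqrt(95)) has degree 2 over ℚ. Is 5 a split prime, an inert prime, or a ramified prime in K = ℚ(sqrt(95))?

Since 95 ≢ 1 mod 4, the ring of integers is ℤ[√95] with discriminant 4·95 = 380.
disc(K) = 380 = 5·76, so p = 5 is ramified.

p ramifies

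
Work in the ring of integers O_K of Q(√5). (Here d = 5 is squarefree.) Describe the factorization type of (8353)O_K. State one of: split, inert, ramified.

p is inert

Since 5 ≡ 1 mod 4, the ring of integers is ℤ[(1+√5)/2] with discriminant 5.
Since gcd(8353, 5) = 1 the prime 8353 does not ramify.
(5/8353) = 5^4176 mod 8353 = 8352, giving Legendre symbol -1.
Legendre symbol -1 ⇒ 8353 is inert.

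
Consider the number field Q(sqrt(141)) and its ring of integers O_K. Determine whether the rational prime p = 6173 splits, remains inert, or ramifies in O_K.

inert

Since 141 ≡ 1 mod 4, the ring of integers is ℤ[(1+√141)/2] with discriminant 141.
Since gcd(6173, 141) = 1 the prime 6173 does not ramify.
(141/6173) = 141^3086 mod 6173 = 6172, giving Legendre symbol -1.
Legendre symbol -1 ⇒ 6173 is inert.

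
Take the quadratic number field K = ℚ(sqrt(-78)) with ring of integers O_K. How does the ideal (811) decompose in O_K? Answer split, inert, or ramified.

split — (811) = 𝔭₁𝔭₂ with 𝔭₁ ≠ 𝔭₂

Since -78 ≢ 1 mod 4, the ring of integers is ℤ[√-78] with discriminant 4·(-78) = -312.
Since gcd(811, -312) = 1 the prime 811 does not ramify.
Compute (-78/811) via Euler: 733^((811-1)/2) mod 811 = 1, so (-78/811) = 1.
d is a quadratic residue mod p, hence 811 splits in O_K.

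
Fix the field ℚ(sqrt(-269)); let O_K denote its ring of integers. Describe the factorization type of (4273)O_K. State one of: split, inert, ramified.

4273 remains inert

Since -269 ≢ 1 mod 4, the ring of integers is ℤ[√-269] with discriminant 4·(-269) = -1076.
Since gcd(4273, -1076) = 1 the prime 4273 does not ramify.
Euler's criterion: (-269)^2136 mod 4273 = 4272. Thus (-269|4273) = -1.
d is a non-residue mod p, hence 4273 remains inert in O_K.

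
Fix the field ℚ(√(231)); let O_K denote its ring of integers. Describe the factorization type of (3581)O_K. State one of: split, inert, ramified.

Since 231 ≢ 1 mod 4, the ring of integers is ℤ[√231] with discriminant 4·231 = 924.
Since gcd(3581, 924) = 1 the prime 3581 does not ramify.
Legendre symbol by Euler's criterion: (231/3581) ≡ 231^1790 ≡ 1 (mod 3581), i.e. (231/3581) = 1.
d is a quadratic residue mod p, hence 3581 splits in O_K.

p splits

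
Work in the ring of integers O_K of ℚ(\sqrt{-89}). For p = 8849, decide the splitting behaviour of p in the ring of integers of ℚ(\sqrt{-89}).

inert — (8849) stays prime in O_K

-89 mod 4 = 3, hence disc K = 4·(-89) = -356 and O_K = ℤ[√-89].
disc(K) = -356 is not divisible by 8849; 8849 is unramified.
Euler's criterion: (-89)^4424 mod 8849 = 8848. Thus (-89|8849) = -1.
Legendre symbol -1 ⇒ 8849 is inert.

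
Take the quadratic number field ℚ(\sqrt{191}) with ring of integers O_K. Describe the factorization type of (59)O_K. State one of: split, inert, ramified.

inert — (59) stays prime in O_K

191 mod 4 = 3, hence disc K = 4·191 = 764 and O_K = ℤ[√191].
59 ∤ 764, so 59 is unramified.
Euler's criterion: 191^29 mod 59 = 58. Thus (191|59) = -1.
Legendre symbol -1 ⇒ 59 is inert.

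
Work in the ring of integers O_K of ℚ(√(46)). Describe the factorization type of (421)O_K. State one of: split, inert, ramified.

split — (421) = 𝔭₁𝔭₂ with 𝔭₁ ≠ 𝔭₂

Since 46 ≢ 1 mod 4, the ring of integers is ℤ[√46] with discriminant 4·46 = 184.
disc(K) = 184 is not divisible by 421; 421 is unramified.
Legendre symbol by Euler's criterion: (46/421) ≡ 46^210 ≡ 1 (mod 421), i.e. (46/421) = 1.
d is a quadratic residue mod p, hence 421 splits in O_K.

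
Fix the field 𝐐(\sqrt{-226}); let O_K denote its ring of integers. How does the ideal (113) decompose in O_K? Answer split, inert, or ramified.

p ramifies

-226 mod 4 = 2, hence disc K = 4·(-226) = -904 and O_K = ℤ[√-226].
Ramification test: 113 | -904. The prime 113 ramifies in K.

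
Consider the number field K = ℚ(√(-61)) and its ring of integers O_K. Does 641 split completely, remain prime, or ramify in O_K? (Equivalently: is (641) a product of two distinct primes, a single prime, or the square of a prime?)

-61 mod 4 = 3, hence disc K = 4·(-61) = -244 and O_K = ℤ[√-61].
disc(K) = -244 is not divisible by 641; 641 is unramified.
Euler's criterion: (-61)^320 mod 641 = 640. Thus (-61|641) = -1.
d is a non-residue mod p, hence 641 remains inert in O_K.

inert — (641) stays prime in O_K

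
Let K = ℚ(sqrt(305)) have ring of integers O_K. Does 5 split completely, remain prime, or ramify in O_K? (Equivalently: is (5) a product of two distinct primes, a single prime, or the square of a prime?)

d = 305 ≡ 1 (mod 4), so O_K = ℤ[(1+√305)/2] and disc(K) = d = 305.
disc(K) = 305 = 5·61, so p = 5 is ramified.

p ramifies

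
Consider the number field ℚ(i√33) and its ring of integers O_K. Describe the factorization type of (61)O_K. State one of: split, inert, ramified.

d = -33 ≡ 3 (mod 4), so O_K = ℤ[√-33] and disc(K) = 4d = -132.
Since gcd(61, -132) = 1 the prime 61 does not ramify.
Legendre symbol by Euler's criterion: (-33/61) ≡ (-33)^30 ≡ 60 (mod 61), i.e. (-33/61) = -1.
(-33/61) = -1, so 61 is inert.

61 remains inert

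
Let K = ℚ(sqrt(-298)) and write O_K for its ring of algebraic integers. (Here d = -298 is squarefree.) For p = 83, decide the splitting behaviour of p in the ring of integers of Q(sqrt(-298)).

inert

Since -298 ≢ 1 mod 4, the ring of integers is ℤ[√-298] with discriminant 4·(-298) = -1192.
disc(K) = -1192 is not divisible by 83; 83 is unramified.
(-298/83) = 34^41 mod 83 = 82, giving Legendre symbol -1.
Legendre symbol -1 ⇒ 83 is inert.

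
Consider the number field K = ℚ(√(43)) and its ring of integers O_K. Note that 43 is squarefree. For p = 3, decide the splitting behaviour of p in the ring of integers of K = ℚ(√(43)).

split

d = 43 ≡ 3 (mod 4), so O_K = ℤ[√43] and disc(K) = 4d = 172.
disc(K) = 172 is not divisible by 3; 3 is unramified.
Compute (43/3) via Euler: 1^((3-1)/2) mod 3 = 1, so (43/3) = 1.
d is a quadratic residue mod p, hence 3 splits in O_K.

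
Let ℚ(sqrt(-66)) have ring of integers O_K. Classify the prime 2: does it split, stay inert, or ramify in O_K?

Since -66 ≢ 1 mod 4, the ring of integers is ℤ[√-66] with discriminant 4·(-66) = -264.
2 divides disc(K) = -264, so 2 ramifies.

ramified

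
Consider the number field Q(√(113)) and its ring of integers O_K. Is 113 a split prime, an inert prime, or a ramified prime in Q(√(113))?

d = 113 ≡ 1 (mod 4), so O_K = ℤ[(1+√113)/2] and disc(K) = d = 113.
Ramification test: 113 | 113. The prime 113 ramifies in K.

ramified — (113) = 𝔭²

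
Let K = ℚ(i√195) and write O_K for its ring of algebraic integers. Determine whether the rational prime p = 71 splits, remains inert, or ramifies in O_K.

split

Since -195 ≡ 1 mod 4, the ring of integers is ℤ[(1+√-195)/2] with discriminant -195.
disc(K) = -195 is not divisible by 71; 71 is unramified.
(-195/71) = 18^35 mod 71 = 1, giving Legendre symbol 1.
d is a quadratic residue mod p, hence 71 splits in O_K.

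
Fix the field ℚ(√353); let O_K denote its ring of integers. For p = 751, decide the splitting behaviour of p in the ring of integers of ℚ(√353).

d = 353 ≡ 1 (mod 4), so O_K = ℤ[(1+√353)/2] and disc(K) = d = 353.
Since gcd(751, 353) = 1 the prime 751 does not ramify.
Legendre symbol by Euler's criterion: (353/751) ≡ 353^375 ≡ 750 (mod 751), i.e. (353/751) = -1.
(353/751) = -1, so 751 is inert.

inert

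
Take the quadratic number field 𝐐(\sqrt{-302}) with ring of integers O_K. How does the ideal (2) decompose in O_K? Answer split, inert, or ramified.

ramified

Since -302 ≢ 1 mod 4, the ring of integers is ℤ[√-302] with discriminant 4·(-302) = -1208.
2 divides disc(K) = -1208, so 2 ramifies.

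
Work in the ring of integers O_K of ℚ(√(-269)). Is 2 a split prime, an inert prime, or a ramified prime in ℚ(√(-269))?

p ramifies

-269 mod 4 = 3, hence disc K = 4·(-269) = -1076 and O_K = ℤ[√-269].
disc(K) = -1076 = 2·(-538), so p = 2 is ramified.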